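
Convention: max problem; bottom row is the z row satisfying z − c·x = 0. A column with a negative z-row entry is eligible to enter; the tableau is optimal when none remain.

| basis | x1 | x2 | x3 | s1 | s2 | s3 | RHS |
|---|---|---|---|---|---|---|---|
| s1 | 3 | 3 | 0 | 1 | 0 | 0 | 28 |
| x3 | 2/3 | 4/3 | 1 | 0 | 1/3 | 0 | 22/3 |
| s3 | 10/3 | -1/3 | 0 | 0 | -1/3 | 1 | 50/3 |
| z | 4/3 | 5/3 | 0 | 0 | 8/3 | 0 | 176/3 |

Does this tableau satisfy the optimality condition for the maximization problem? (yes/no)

Every z-row coefficient is ≥ 0, so the tableau is optimal.

yes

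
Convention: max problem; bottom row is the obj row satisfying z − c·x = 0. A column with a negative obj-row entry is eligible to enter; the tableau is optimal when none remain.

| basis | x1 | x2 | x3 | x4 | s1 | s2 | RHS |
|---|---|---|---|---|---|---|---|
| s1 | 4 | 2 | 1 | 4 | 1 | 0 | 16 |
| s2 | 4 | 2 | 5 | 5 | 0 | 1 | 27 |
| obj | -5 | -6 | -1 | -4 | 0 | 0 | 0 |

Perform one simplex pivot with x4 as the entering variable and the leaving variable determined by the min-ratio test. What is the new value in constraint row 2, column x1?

Ratio test on column x4 — row 1: 16/4 = 4; row 2: 27/5 = 27/5. Minimum is 4 at row 1 (s1 leaves); pivot element 4.
Divide row 1 by 4; eliminate column x4 from the other rows.
Row 2 update in column x1: 4 − 5·1 = -1.

-1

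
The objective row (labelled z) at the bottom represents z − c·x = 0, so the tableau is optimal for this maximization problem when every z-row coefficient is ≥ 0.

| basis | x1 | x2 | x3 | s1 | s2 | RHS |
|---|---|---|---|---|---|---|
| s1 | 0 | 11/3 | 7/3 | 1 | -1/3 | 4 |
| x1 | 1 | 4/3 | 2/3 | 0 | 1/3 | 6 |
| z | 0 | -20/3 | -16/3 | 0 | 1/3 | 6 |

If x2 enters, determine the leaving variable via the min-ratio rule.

Column x2 entries and ratios — s1: 4/(11/3) = 12/11; x1: 6/(4/3) = 9/2.
Smallest ratio is 12/11 in the row of s1, so s1 leaves.

s1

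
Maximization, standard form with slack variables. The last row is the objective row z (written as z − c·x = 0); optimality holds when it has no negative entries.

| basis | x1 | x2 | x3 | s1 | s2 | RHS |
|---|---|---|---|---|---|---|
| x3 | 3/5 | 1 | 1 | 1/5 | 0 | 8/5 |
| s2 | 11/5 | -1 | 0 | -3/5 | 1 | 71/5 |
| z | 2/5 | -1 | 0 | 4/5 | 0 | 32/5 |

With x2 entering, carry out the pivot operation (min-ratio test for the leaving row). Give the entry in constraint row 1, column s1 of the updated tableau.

1/5

Ratio test on column x2 — row 1: (8/5)/1 = 8/5; row 2: entry -1 ≤ 0. Minimum is 8/5 at row 1 (x3 leaves); pivot element 1.
Divide row 1 by 1; eliminate column x2 from the other rows.
In the new row 1, the s1 entry is the old entry divided by the pivot: (1/5)/1 = 1/5.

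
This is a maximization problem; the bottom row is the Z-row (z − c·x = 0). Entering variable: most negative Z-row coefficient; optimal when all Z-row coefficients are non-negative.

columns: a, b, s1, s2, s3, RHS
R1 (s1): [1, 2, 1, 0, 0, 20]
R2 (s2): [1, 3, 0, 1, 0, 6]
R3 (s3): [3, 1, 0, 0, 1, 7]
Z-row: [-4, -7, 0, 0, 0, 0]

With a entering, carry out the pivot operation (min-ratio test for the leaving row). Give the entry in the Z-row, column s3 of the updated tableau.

Ratio test on column a — row 1: 20/1 = 20; row 2: 6/1 = 6; row 3: 7/3 = 7/3. Minimum is 7/3 at row 3 (s3 leaves); pivot element 3.
Divide row 3 by 3; eliminate column a from the other rows.
Z-row update in column s3: 0 − (-4)·(1/3) = 4/3.

4/3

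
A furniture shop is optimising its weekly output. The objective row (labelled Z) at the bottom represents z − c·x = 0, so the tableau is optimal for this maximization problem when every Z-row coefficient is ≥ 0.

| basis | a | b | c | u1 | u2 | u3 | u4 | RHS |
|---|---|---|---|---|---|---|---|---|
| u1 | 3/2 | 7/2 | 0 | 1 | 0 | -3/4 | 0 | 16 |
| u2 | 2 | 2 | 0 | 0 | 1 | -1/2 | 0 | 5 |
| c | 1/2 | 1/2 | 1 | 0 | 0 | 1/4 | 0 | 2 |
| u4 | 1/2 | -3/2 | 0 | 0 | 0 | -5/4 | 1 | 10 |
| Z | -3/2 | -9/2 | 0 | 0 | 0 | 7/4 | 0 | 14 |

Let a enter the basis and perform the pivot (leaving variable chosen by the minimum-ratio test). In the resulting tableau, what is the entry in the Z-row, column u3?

11/8

Ratio test on column a — row 1: 16/(3/2) = 32/3; row 2: 5/2 = 5/2; row 3: 2/(1/2) = 4; row 4: 10/(1/2) = 20. Minimum is 5/2 at row 2 (u2 leaves); pivot element 2.
Divide row 2 by 2; eliminate column a from the other rows.
Z-row update in column u3: 7/4 − (-3/2)·(-1/4) = 11/8.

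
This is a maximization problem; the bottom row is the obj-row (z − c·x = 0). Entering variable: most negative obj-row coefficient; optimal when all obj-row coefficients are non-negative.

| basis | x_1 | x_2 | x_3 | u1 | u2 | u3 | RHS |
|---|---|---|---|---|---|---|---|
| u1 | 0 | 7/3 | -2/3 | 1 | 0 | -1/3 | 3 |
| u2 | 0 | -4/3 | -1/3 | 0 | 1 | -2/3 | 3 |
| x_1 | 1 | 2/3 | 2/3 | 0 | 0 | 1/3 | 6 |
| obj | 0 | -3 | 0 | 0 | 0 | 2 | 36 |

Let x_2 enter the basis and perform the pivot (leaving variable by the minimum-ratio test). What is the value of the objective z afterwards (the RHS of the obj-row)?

Ratio test on column x_2 — row 1: 3/(7/3) = 9/7; row 2: entry -4/3 ≤ 0; row 3: 6/(2/3) = 9. Minimum is 9/7 at row 1 (u1 leaves); pivot element 7/3.
Pivot on row 1; the obj-row RHS becomes 36 − (-3)·(9/7) = 279/7.

279/7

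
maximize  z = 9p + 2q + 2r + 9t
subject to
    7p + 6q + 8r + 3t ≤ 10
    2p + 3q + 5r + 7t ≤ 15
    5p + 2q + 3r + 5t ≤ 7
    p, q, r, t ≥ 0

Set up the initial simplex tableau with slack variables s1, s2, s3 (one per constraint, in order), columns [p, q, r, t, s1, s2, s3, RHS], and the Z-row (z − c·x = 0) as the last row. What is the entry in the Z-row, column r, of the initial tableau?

-2

The Z-row carries the negated objective coefficients: the r entry is -2.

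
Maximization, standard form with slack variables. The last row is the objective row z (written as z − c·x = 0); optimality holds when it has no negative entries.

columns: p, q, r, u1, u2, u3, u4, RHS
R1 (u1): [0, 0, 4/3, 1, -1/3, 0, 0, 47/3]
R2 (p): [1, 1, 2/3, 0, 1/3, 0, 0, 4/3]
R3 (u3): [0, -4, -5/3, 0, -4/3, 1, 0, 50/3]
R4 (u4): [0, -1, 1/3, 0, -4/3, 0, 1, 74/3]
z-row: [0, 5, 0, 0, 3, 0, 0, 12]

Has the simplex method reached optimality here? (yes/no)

yes

Every z-row coefficient is ≥ 0, so the tableau is optimal.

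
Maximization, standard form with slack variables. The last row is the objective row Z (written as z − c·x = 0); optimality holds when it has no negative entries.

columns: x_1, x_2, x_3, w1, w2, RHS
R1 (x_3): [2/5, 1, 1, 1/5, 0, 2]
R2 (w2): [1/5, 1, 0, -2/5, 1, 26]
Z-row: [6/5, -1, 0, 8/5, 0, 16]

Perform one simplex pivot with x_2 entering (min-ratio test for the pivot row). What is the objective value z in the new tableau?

18

Ratio test on column x_2 — row 1: 2/1 = 2; row 2: 26/1 = 26. Minimum is 2 at row 1 (x_3 leaves); pivot element 1.
Pivot on row 1; the Z-row RHS becomes 16 − (-1)·2 = 18.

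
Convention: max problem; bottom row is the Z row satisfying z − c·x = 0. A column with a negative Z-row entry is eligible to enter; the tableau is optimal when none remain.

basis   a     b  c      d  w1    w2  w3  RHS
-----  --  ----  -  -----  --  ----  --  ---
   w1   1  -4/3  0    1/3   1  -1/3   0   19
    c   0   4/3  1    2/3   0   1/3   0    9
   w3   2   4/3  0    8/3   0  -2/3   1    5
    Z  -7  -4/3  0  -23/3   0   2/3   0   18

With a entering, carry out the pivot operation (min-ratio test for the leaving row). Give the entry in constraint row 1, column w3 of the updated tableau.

Ratio test on column a — row 1: 19/1 = 19; row 2: entry 0 ≤ 0; row 3: 5/2 = 5/2. Minimum is 5/2 at row 3 (w3 leaves); pivot element 2.
Divide row 3 by 2; eliminate column a from the other rows.
Row 1 update in column w3: 0 − 1·(1/2) = -1/2.

-1/2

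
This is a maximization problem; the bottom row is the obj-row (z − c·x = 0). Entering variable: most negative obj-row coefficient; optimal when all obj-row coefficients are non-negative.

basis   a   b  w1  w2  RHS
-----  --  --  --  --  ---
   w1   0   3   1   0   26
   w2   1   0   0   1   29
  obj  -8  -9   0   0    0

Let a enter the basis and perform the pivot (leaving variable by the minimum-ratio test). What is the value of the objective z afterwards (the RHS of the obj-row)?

Ratio test on column a — row 1: entry 0 ≤ 0; row 2: 29/1 = 29. Minimum is 29 at row 2 (w2 leaves); pivot element 1.
Pivot on row 2; the obj-row RHS becomes 0 − (-8)·29 = 232.

232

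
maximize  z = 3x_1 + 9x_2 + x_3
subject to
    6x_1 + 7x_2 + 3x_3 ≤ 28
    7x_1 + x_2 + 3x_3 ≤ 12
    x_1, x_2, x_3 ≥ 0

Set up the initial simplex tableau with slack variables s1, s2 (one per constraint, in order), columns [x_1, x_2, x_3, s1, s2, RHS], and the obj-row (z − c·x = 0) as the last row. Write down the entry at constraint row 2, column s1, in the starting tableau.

0

Slack s1 belongs to constraint 1; its column is the unit vector e_1, so the entry in row 2 is 0.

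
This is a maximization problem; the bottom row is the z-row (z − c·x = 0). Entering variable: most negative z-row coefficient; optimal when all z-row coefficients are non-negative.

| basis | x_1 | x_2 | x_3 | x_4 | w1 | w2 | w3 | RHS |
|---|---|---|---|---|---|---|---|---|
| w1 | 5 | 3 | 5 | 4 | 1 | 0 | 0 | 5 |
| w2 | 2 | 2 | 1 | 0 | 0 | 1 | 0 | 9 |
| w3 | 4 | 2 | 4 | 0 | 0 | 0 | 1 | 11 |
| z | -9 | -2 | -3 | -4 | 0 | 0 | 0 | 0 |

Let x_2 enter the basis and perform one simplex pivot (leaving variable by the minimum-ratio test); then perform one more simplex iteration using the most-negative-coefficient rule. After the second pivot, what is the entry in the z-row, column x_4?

16/5

Ratio test on column x_2 — row 1: 5/3 = 5/3; row 2: 9/2 = 9/2; row 3: 11/2 = 11/2. Minimum is 5/3 at row 1 (w1 leaves); pivot element 3.
Divide row 1 by 3; eliminate column x_2 from the other rows.
Second iteration: most negative z-row entry is -17/3 in column x_1, so x_1 enters.
Ratio test on column x_1 — row 1: (5/3)/(5/3) = 1; row 2: entry -4/3 ≤ 0; row 3: (23/3)/(2/3) = 23/2. Minimum is 1 at row 1 (x_2 leaves); pivot element 5/3.
Divide row 1 by 5/3; eliminate column x_1 from the other rows.
After both pivots, the entry at the z-row, column x_4 is 16/5.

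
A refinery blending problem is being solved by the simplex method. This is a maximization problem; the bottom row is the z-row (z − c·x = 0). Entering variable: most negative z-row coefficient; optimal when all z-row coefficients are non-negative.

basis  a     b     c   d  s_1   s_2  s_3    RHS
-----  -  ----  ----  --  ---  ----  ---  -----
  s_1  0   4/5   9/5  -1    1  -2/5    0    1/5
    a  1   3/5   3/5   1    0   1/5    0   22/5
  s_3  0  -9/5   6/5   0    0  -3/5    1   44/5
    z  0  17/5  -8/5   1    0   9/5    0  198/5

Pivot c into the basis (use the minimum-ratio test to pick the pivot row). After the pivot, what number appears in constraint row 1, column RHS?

1/9

Ratio test on column c — row 1: (1/5)/(9/5) = 1/9; row 2: (22/5)/(3/5) = 22/3; row 3: (44/5)/(6/5) = 22/3. Minimum is 1/9 at row 1 (s_1 leaves); pivot element 9/5.
Divide row 1 by 9/5; eliminate column c from the other rows.
In the new row 1, the RHS entry is the old entry divided by the pivot: (1/5)/(9/5) = 1/9.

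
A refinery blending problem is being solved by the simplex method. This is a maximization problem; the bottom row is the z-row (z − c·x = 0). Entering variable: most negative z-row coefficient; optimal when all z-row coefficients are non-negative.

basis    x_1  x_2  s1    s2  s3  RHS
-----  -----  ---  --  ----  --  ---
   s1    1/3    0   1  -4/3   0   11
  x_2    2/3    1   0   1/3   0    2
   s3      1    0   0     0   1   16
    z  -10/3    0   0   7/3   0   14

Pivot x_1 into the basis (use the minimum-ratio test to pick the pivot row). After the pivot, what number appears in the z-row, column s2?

4

Ratio test on column x_1 — row 1: 11/(1/3) = 33; row 2: 2/(2/3) = 3; row 3: 16/1 = 16. Minimum is 3 at row 2 (x_2 leaves); pivot element 2/3.
Divide row 2 by 2/3; eliminate column x_1 from the other rows.
z-row update in column s2: 7/3 − (-10/3)·(1/2) = 4.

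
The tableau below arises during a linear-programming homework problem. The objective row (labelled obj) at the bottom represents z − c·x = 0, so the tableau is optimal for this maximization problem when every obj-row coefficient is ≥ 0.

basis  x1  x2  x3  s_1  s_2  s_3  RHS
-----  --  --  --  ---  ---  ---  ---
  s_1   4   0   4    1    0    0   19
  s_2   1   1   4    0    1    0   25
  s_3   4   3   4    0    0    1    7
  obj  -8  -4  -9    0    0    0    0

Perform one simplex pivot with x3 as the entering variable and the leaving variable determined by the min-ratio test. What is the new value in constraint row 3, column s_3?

1/4

Ratio test on column x3 — row 1: 19/4 = 19/4; row 2: 25/4 = 25/4; row 3: 7/4 = 7/4. Minimum is 7/4 at row 3 (s_3 leaves); pivot element 4.
Divide row 3 by 4; eliminate column x3 from the other rows.
In the new row 3, the s_3 entry is the old entry divided by the pivot: 1/4 = 1/4.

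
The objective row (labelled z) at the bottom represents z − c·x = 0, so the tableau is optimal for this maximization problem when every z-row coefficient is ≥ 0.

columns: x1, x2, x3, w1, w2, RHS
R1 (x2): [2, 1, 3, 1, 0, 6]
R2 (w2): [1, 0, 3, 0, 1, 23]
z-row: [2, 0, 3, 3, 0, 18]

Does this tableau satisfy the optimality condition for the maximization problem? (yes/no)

Every z-row coefficient is ≥ 0, so the tableau is optimal.

yes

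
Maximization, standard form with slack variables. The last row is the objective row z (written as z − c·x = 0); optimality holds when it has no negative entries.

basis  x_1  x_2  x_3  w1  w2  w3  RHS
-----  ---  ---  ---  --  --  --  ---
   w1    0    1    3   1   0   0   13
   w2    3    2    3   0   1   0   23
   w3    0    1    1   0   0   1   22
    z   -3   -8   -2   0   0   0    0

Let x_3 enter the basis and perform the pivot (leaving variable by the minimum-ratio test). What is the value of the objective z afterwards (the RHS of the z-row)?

Ratio test on column x_3 — row 1: 13/3 = 13/3; row 2: 23/3 = 23/3; row 3: 22/1 = 22. Minimum is 13/3 at row 1 (w1 leaves); pivot element 3.
Pivot on row 1; the z-row RHS becomes 0 − (-2)·(13/3) = 26/3.

26/3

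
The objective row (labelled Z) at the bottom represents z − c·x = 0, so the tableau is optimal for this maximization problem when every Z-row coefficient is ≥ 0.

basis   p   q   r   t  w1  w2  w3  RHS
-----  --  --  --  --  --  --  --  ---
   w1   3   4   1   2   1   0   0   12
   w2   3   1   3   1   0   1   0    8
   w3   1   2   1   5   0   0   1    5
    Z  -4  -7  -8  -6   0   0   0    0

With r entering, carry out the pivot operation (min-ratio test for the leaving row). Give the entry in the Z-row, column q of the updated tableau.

-13/3

Ratio test on column r — row 1: 12/1 = 12; row 2: 8/3 = 8/3; row 3: 5/1 = 5. Minimum is 8/3 at row 2 (w2 leaves); pivot element 3.
Divide row 2 by 3; eliminate column r from the other rows.
Z-row update in column q: -7 − (-8)·(1/3) = -13/3.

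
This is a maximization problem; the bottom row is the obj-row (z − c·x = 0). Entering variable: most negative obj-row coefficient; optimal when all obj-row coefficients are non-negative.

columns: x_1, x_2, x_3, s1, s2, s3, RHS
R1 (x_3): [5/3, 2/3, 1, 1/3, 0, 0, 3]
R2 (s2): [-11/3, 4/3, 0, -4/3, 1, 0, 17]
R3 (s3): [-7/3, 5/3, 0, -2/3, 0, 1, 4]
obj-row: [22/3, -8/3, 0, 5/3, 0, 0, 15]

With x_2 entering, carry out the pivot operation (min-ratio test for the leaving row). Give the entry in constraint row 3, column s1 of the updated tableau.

-2/5

Ratio test on column x_2 — row 1: 3/(2/3) = 9/2; row 2: 17/(4/3) = 51/4; row 3: 4/(5/3) = 12/5. Minimum is 12/5 at row 3 (s3 leaves); pivot element 5/3.
Divide row 3 by 5/3; eliminate column x_2 from the other rows.
In the new row 3, the s1 entry is the old entry divided by the pivot: (-2/3)/(5/3) = -2/5.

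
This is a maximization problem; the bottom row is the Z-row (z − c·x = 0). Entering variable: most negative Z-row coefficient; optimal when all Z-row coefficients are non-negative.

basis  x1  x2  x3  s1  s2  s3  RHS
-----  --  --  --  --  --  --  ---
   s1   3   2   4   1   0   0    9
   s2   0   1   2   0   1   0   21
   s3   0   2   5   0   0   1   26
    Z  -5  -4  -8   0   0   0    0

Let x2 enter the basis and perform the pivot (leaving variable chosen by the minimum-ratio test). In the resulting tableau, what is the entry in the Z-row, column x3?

Ratio test on column x2 — row 1: 9/2 = 9/2; row 2: 21/1 = 21; row 3: 26/2 = 13. Minimum is 9/2 at row 1 (s1 leaves); pivot element 2.
Divide row 1 by 2; eliminate column x2 from the other rows.
Z-row update in column x3: -8 − (-4)·2 = 0.

0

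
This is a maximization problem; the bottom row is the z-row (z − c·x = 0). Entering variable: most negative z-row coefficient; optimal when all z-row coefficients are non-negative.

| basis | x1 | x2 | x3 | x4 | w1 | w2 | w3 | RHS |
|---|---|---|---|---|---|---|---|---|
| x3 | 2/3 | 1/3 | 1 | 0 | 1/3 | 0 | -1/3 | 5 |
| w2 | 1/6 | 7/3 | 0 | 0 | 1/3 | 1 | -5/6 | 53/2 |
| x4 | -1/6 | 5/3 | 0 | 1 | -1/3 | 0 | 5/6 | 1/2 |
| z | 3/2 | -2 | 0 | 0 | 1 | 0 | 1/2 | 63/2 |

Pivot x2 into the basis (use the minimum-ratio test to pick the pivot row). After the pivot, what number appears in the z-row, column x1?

13/10

Ratio test on column x2 — row 1: 5/(1/3) = 15; row 2: (53/2)/(7/3) = 159/14; row 3: (1/2)/(5/3) = 3/10. Minimum is 3/10 at row 3 (x4 leaves); pivot element 5/3.
Divide row 3 by 5/3; eliminate column x2 from the other rows.
z-row update in column x1: 3/2 − (-2)·(-1/10) = 13/10.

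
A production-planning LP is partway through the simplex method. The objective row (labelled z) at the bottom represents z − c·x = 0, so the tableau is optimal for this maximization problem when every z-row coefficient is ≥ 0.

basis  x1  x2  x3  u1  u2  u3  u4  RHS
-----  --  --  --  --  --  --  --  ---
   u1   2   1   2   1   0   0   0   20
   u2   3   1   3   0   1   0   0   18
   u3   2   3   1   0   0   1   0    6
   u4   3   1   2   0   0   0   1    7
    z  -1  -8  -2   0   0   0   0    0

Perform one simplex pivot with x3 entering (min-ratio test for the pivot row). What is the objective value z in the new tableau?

Ratio test on column x3 — row 1: 20/2 = 10; row 2: 18/3 = 6; row 3: 6/1 = 6; row 4: 7/2 = 7/2. Minimum is 7/2 at row 4 (u4 leaves); pivot element 2.
Pivot on row 4; the z-row RHS becomes 0 − (-2)·(7/2) = 7.

7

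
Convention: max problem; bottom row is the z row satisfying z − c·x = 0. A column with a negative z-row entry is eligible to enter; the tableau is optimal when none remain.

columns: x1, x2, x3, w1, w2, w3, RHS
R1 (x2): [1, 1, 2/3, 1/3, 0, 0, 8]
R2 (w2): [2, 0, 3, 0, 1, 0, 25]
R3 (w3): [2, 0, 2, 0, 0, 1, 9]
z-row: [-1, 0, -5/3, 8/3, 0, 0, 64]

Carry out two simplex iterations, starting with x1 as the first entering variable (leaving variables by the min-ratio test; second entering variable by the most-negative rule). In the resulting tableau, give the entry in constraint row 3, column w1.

Ratio test on column x1 — row 1: 8/1 = 8; row 2: 25/2 = 25/2; row 3: 9/2 = 9/2. Minimum is 9/2 at row 3 (w3 leaves); pivot element 2.
Divide row 3 by 2; eliminate column x1 from the other rows.
Second iteration: most negative z-row entry is -2/3 in column x3, so x3 enters.
Ratio test on column x3 — row 1: entry -1/3 ≤ 0; row 2: 16/1 = 16; row 3: (9/2)/1 = 9/2. Minimum is 9/2 at row 3 (x1 leaves); pivot element 1.
Divide row 3 by 1; eliminate column x3 from the other rows.
After both pivots, the entry at constraint row 3, column w1 is 0.

0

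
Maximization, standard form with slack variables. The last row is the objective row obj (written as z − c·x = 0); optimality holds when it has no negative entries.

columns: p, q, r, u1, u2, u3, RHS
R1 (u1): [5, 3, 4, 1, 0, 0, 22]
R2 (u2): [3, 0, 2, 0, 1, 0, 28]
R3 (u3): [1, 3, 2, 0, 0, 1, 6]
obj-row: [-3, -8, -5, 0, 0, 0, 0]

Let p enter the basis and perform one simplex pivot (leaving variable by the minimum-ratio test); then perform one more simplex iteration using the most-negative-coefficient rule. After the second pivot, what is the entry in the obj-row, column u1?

Ratio test on column p — row 1: 22/5 = 22/5; row 2: 28/3 = 28/3; row 3: 6/1 = 6. Minimum is 22/5 at row 1 (u1 leaves); pivot element 5.
Divide row 1 by 5; eliminate column p from the other rows.
Second iteration: most negative obj-row entry is -31/5 in column q, so q enters.
Ratio test on column q — row 1: (22/5)/(3/5) = 22/3; row 2: entry -9/5 ≤ 0; row 3: (8/5)/(12/5) = 2/3. Minimum is 2/3 at row 3 (u3 leaves); pivot element 12/5.
Divide row 3 by 12/5; eliminate column q from the other rows.
After both pivots, the entry at the obj-row, column u1 is 1/12.

1/12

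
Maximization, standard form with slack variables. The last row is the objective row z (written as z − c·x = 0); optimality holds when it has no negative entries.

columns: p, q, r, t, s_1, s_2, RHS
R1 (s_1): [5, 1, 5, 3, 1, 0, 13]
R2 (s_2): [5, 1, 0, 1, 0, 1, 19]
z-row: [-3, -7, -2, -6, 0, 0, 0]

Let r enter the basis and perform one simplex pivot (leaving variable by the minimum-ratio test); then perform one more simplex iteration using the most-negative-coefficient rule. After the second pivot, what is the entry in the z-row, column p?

Ratio test on column r — row 1: 13/5 = 13/5; row 2: entry 0 ≤ 0. Minimum is 13/5 at row 1 (s_1 leaves); pivot element 5.
Divide row 1 by 5; eliminate column r from the other rows.
Second iteration: most negative z-row entry is -33/5 in column q, so q enters.
Ratio test on column q — row 1: (13/5)/(1/5) = 13; row 2: 19/1 = 19. Minimum is 13 at row 1 (r leaves); pivot element 1/5.
Divide row 1 by 1/5; eliminate column q from the other rows.
After both pivots, the entry at the z-row, column p is 32.

32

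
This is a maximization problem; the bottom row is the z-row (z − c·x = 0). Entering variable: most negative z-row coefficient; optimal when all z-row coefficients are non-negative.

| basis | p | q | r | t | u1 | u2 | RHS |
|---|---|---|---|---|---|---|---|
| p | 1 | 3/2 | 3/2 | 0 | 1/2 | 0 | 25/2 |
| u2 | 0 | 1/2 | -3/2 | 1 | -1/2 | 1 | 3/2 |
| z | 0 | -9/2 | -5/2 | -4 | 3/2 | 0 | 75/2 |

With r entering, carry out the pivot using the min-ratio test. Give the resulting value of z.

Ratio test on column r — row 1: (25/2)/(3/2) = 25/3; row 2: entry -3/2 ≤ 0. Minimum is 25/3 at row 1 (p leaves); pivot element 3/2.
Pivot on row 1; the z-row RHS becomes 75/2 − (-5/2)·(25/3) = 175/3.

175/3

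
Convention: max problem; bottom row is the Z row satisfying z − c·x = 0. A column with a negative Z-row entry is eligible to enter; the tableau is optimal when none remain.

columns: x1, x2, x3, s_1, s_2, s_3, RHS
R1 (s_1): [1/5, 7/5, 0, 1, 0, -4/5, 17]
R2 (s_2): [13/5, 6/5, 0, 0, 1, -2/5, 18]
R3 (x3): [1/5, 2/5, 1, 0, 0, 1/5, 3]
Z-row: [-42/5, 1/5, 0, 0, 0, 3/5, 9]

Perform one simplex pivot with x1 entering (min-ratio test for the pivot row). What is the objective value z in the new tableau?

Ratio test on column x1 — row 1: 17/(1/5) = 85; row 2: 18/(13/5) = 90/13; row 3: 3/(1/5) = 15. Minimum is 90/13 at row 2 (s_2 leaves); pivot element 13/5.
Pivot on row 2; the Z-row RHS becomes 9 − (-42/5)·(90/13) = 873/13.

873/13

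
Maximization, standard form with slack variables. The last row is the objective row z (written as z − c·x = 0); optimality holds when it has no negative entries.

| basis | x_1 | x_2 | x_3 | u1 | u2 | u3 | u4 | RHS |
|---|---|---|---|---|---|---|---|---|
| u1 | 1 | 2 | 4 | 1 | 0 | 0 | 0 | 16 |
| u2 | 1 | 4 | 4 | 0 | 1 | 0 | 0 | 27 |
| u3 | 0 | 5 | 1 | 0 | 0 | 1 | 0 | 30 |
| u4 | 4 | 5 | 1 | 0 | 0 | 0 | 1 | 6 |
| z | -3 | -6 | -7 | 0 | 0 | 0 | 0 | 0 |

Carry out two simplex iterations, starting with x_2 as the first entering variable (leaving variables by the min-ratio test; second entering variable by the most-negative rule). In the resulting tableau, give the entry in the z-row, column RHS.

Ratio test on column x_2 — row 1: 16/2 = 8; row 2: 27/4 = 27/4; row 3: 30/5 = 6; row 4: 6/5 = 6/5. Minimum is 6/5 at row 4 (u4 leaves); pivot element 5.
Divide row 4 by 5; eliminate column x_2 from the other rows.
Second iteration: most negative z-row entry is -29/5 in column x_3, so x_3 enters.
Ratio test on column x_3 — row 1: (68/5)/(18/5) = 34/9; row 2: (111/5)/(16/5) = 111/16; row 3: entry 0 ≤ 0; row 4: (6/5)/(1/5) = 6. Minimum is 34/9 at row 1 (u1 leaves); pivot element 18/5.
Divide row 1 by 18/5; eliminate column x_3 from the other rows.
After both pivots, the entry at the z-row, column RHS is 262/9.

262/9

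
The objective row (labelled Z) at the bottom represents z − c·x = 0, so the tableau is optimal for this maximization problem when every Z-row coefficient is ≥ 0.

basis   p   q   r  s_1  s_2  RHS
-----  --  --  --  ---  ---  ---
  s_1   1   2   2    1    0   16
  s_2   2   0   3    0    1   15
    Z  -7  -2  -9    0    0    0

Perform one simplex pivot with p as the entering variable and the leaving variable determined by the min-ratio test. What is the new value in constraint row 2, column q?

Ratio test on column p — row 1: 16/1 = 16; row 2: 15/2 = 15/2. Minimum is 15/2 at row 2 (s_2 leaves); pivot element 2.
Divide row 2 by 2; eliminate column p from the other rows.
In the new row 2, the q entry is the old entry divided by the pivot: 0/2 = 0.

0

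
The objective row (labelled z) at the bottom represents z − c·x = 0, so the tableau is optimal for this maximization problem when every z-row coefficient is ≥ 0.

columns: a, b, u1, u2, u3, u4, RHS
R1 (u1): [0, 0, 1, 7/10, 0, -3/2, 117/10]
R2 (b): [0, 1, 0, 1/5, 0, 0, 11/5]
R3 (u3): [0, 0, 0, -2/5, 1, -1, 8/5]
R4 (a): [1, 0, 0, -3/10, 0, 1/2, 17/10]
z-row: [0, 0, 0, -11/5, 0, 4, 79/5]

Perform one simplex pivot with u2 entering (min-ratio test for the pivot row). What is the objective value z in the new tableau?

40

Ratio test on column u2 — row 1: (117/10)/(7/10) = 117/7; row 2: (11/5)/(1/5) = 11; row 3: entry -2/5 ≤ 0; row 4: entry -3/10 ≤ 0. Minimum is 11 at row 2 (b leaves); pivot element 1/5.
Pivot on row 2; the z-row RHS becomes 79/5 − (-11/5)·11 = 40.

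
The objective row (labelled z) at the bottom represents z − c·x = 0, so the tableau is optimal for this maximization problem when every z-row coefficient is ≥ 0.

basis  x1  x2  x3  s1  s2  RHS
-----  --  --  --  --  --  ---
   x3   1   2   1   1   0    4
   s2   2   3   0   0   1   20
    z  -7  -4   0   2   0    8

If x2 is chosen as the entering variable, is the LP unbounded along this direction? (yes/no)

Column x2 has positive entries in row(s) 1, 2, so the ratio test bounds it — not unbounded.

no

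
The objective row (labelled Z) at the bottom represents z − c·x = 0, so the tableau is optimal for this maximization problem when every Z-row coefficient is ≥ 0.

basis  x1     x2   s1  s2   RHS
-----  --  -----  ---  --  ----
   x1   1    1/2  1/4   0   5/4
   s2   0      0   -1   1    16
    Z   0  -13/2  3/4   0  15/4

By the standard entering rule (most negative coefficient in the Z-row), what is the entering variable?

x2

Negative Z-row entries: x2: -13/2.
The most negative is -13/2 in column x2, so x2 enters.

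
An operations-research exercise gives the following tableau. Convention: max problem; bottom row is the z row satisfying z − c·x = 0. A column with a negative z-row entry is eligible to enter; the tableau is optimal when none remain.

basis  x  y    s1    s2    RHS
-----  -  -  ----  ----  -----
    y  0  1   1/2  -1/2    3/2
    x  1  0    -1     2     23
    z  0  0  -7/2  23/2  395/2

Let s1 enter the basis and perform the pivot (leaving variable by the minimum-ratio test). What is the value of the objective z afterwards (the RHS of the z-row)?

Ratio test on column s1 — row 1: (3/2)/(1/2) = 3; row 2: entry -1 ≤ 0. Minimum is 3 at row 1 (y leaves); pivot element 1/2.
Pivot on row 1; the z-row RHS becomes 395/2 − (-7/2)·3 = 208.

208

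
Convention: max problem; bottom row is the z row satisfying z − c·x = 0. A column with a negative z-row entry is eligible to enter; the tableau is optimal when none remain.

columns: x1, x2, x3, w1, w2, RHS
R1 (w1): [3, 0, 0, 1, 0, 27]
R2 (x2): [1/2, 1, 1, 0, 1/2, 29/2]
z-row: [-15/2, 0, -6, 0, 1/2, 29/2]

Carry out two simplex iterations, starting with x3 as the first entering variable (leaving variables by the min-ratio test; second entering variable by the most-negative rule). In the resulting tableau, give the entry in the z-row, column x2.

6

Ratio test on column x3 — row 1: entry 0 ≤ 0; row 2: (29/2)/1 = 29/2. Minimum is 29/2 at row 2 (x2 leaves); pivot element 1.
Divide row 2 by 1; eliminate column x3 from the other rows.
Second iteration: most negative z-row entry is -9/2 in column x1, so x1 enters.
Ratio test on column x1 — row 1: 27/3 = 9; row 2: (29/2)/(1/2) = 29. Minimum is 9 at row 1 (w1 leaves); pivot element 3.
Divide row 1 by 3; eliminate column x1 from the other rows.
After both pivots, the entry at the z-row, column x2 is 6.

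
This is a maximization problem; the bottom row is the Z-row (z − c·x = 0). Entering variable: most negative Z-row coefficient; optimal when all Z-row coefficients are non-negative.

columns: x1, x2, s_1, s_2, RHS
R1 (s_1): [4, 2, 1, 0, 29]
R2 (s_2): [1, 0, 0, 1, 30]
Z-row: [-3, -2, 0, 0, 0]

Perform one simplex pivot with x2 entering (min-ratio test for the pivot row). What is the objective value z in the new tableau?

29

Ratio test on column x2 — row 1: 29/2 = 29/2; row 2: entry 0 ≤ 0. Minimum is 29/2 at row 1 (s_1 leaves); pivot element 2.
Pivot on row 1; the Z-row RHS becomes 0 − (-2)·(29/2) = 29.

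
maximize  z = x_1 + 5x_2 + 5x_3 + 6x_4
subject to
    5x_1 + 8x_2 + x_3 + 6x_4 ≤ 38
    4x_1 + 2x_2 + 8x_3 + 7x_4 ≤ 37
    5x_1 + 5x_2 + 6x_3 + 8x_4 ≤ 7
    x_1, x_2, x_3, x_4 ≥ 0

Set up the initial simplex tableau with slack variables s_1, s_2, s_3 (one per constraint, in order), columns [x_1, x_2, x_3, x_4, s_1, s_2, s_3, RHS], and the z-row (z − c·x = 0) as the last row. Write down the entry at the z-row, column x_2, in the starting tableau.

The z-row carries the negated objective coefficients: the x_2 entry is -5.

-5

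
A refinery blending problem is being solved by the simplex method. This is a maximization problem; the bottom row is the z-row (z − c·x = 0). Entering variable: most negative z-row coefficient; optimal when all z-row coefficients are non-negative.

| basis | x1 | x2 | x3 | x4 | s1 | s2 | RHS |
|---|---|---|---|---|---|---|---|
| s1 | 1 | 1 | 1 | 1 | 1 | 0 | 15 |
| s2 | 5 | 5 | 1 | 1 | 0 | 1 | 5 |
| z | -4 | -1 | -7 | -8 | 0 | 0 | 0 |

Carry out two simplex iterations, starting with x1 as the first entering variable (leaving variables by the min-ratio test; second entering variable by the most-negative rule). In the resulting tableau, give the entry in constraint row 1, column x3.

0

Ratio test on column x1 — row 1: 15/1 = 15; row 2: 5/5 = 1. Minimum is 1 at row 2 (s2 leaves); pivot element 5.
Divide row 2 by 5; eliminate column x1 from the other rows.
Second iteration: most negative z-row entry is -36/5 in column x4, so x4 enters.
Ratio test on column x4 — row 1: 14/(4/5) = 35/2; row 2: 1/(1/5) = 5. Minimum is 5 at row 2 (x1 leaves); pivot element 1/5.
Divide row 2 by 1/5; eliminate column x4 from the other rows.
After both pivots, the entry at constraint row 1, column x3 is 0.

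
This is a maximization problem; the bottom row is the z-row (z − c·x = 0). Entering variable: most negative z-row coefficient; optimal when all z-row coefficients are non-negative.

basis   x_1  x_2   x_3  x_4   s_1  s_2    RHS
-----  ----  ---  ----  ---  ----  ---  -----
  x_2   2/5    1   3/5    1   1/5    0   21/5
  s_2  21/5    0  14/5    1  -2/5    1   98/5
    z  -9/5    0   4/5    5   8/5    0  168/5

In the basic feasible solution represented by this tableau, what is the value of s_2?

98/5

s_2 is basic (row 2); its value is the RHS of that row, 98/5.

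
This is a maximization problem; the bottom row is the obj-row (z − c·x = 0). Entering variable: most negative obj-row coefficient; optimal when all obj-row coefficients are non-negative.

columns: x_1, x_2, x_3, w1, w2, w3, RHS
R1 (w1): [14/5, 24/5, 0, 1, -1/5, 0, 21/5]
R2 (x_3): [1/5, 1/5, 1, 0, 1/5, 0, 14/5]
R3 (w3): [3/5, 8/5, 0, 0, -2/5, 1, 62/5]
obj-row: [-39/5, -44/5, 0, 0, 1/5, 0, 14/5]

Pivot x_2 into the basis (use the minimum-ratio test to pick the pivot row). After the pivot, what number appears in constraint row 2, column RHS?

Ratio test on column x_2 — row 1: (21/5)/(24/5) = 7/8; row 2: (14/5)/(1/5) = 14; row 3: (62/5)/(8/5) = 31/4. Minimum is 7/8 at row 1 (w1 leaves); pivot element 24/5.
Divide row 1 by 24/5; eliminate column x_2 from the other rows.
Row 2 update in column RHS: 14/5 − (1/5)·(7/8) = 21/8.

21/8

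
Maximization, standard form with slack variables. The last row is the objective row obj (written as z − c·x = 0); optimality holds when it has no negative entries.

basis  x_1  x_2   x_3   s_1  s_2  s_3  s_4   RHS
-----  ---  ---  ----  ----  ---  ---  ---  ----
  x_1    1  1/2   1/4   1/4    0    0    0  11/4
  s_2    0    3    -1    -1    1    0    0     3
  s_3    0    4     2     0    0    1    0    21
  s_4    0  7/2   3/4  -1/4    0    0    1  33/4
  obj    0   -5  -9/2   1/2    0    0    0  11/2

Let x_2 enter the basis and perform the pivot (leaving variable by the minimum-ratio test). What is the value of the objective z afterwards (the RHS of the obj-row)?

Ratio test on column x_2 — row 1: (11/4)/(1/2) = 11/2; row 2: 3/3 = 1; row 3: 21/4 = 21/4; row 4: (33/4)/(7/2) = 33/14. Minimum is 1 at row 2 (s_2 leaves); pivot element 3.
Pivot on row 2; the obj-row RHS becomes 11/2 − (-5)·1 = 21/2.

21/2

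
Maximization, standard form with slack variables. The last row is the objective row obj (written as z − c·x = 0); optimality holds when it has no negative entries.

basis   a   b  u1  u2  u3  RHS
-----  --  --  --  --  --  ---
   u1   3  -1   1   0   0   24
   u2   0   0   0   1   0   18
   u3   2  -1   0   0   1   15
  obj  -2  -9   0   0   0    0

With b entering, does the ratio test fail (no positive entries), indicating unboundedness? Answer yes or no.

yes

Every constraint-row entry in column b is ≤ 0, so increasing b is unbounded.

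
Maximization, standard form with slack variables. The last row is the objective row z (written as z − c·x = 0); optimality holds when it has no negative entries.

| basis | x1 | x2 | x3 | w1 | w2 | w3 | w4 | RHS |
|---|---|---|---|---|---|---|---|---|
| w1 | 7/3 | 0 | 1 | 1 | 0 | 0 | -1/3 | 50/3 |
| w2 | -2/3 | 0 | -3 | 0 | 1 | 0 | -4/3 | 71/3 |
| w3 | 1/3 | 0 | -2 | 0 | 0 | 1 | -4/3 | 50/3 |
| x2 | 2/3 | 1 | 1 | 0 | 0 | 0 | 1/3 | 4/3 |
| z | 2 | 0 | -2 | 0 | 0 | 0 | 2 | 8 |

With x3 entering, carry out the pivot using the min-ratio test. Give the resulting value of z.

32/3

Ratio test on column x3 — row 1: (50/3)/1 = 50/3; row 2: entry -3 ≤ 0; row 3: entry -2 ≤ 0; row 4: (4/3)/1 = 4/3. Minimum is 4/3 at row 4 (x2 leaves); pivot element 1.
Pivot on row 4; the z-row RHS becomes 8 − (-2)·(4/3) = 32/3.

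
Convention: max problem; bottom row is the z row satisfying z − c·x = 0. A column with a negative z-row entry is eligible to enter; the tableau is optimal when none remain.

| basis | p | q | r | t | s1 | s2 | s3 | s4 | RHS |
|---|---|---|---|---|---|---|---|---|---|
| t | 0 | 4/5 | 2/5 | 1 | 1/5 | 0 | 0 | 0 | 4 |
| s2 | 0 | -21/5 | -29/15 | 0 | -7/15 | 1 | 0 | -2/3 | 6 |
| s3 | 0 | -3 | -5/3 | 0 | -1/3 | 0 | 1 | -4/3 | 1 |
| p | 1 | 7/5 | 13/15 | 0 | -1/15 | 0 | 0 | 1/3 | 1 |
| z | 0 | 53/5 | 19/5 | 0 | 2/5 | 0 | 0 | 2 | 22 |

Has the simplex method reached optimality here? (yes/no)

Every z-row coefficient is ≥ 0, so the tableau is optimal.

yes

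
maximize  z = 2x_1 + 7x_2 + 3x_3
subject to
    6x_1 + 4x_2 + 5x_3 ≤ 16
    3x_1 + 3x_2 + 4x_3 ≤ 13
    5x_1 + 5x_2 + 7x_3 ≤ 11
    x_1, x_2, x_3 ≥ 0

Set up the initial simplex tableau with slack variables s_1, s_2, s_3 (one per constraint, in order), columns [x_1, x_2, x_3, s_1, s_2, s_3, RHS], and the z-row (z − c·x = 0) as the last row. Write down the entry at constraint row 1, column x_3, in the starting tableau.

Constraint 1 has coefficient 5 on x_3.

5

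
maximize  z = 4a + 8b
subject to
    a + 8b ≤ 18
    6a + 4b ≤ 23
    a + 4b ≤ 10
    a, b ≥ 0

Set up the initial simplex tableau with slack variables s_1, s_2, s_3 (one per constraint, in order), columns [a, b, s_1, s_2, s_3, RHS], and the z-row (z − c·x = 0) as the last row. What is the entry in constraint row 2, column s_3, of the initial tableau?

0

Slack s_3 belongs to constraint 3; its column is the unit vector e_3, so the entry in row 2 is 0.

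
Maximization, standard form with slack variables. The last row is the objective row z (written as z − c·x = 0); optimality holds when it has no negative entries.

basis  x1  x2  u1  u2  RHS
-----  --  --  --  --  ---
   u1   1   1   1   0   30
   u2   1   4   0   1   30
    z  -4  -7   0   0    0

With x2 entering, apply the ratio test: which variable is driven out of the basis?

u2

Column x2 entries and ratios — u1: 30/1 = 30; u2: 30/4 = 15/2.
Smallest ratio is 15/2 in the row of u2, so u2 leaves.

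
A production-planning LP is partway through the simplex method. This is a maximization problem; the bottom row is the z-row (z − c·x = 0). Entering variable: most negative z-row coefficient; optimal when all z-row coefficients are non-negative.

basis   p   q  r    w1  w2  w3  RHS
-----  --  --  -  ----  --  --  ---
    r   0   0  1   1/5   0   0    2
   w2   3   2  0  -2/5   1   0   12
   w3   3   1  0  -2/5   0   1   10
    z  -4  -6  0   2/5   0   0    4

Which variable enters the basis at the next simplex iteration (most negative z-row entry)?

q

Negative z-row entries: p: -4, q: -6.
The most negative is -6 in column q, so q enters.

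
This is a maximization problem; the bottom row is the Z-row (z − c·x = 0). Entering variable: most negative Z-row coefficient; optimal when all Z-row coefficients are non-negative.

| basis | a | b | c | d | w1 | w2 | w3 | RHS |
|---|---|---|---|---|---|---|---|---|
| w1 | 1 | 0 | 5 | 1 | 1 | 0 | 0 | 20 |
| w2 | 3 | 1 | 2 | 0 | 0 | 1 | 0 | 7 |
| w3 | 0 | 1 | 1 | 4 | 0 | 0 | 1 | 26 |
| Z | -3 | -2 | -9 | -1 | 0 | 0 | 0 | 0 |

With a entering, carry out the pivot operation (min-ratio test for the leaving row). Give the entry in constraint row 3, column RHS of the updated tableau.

Ratio test on column a — row 1: 20/1 = 20; row 2: 7/3 = 7/3; row 3: entry 0 ≤ 0. Minimum is 7/3 at row 2 (w2 leaves); pivot element 3.
Divide row 2 by 3; eliminate column a from the other rows.
Row 3 update in column RHS: 26 − 0·(7/3) = 26.

26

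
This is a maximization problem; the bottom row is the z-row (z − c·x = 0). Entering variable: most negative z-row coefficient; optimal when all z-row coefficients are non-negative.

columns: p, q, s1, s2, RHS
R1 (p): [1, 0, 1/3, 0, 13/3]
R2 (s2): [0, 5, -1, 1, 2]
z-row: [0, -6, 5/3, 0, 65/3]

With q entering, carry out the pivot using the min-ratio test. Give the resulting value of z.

361/15

Ratio test on column q — row 1: entry 0 ≤ 0; row 2: 2/5 = 2/5. Minimum is 2/5 at row 2 (s2 leaves); pivot element 5.
Pivot on row 2; the z-row RHS becomes 65/3 − (-6)·(2/5) = 361/15.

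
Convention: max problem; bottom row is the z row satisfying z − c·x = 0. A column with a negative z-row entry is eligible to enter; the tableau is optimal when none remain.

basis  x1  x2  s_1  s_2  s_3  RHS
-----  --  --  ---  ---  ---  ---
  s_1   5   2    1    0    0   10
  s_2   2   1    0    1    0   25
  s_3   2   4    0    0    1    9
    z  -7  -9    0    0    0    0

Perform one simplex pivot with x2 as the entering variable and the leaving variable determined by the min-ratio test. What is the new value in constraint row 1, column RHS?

Ratio test on column x2 — row 1: 10/2 = 5; row 2: 25/1 = 25; row 3: 9/4 = 9/4. Minimum is 9/4 at row 3 (s_3 leaves); pivot element 4.
Divide row 3 by 4; eliminate column x2 from the other rows.
Row 1 update in column RHS: 10 − 2·(9/4) = 11/2.

11/2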